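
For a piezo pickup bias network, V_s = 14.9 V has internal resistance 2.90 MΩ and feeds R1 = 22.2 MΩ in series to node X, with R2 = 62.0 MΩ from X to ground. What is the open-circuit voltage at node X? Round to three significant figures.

R1' = 2.90 + 22.2 = 25.10 MΩ (source resistance + R1).
Open-circuit (no load on X): V_th = V_s · R2/(R1' + R2) = 14.9 × 62.0/(25.10 + 62.0) = 10.61 V.

V_th ≈ 10.6 V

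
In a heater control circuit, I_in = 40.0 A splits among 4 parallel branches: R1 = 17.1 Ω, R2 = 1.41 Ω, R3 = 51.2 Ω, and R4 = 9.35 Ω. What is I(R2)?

I ≈ 31.7 A

Conductances: ΣG = 1/17.1 + 1/1.41 + 1/51.2 + 1/9.35 = 0.8942 (1/Ω).
By the current-divider rule, I = I_in · G_k/ΣG = 40.0 × 0.7931 = 31.73 A.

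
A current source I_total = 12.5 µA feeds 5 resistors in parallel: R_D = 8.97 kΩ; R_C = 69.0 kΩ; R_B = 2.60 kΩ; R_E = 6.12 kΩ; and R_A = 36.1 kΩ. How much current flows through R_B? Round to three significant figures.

I ≈ 6.85 µA

Total conductance ΣG = 1/8.97 + 1/69.0 + 1/2.60 + 1/6.12 + 1/36.1 = 0.7017 (units of 1/kΩ).
By the current-divider rule, I = I_total · G_k/ΣG = 12.5 × 0.5481 = 6.852 µA.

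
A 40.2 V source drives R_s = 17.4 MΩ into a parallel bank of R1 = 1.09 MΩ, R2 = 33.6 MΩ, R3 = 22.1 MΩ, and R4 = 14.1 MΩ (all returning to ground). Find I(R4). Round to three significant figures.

Combine the parallel branches: R_p = (1/1.09 + 1/33.6 + 1/22.1 + 1/14.1)⁻¹ = 0.9404 MΩ.
V_A by voltage divider: V_A = 40.2 × 0.9404/(17.4 + 0.9404) = 2.061 V.
Branch current I = V_A/R4 = 2.061/14.1 = 0.1462 µA.

I ≈ 0.146 µA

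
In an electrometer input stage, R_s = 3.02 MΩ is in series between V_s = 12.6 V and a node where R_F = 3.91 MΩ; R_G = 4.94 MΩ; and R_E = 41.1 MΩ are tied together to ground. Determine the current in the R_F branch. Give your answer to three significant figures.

I ≈ 1.31 µA

Combine the parallel branches: R_p = (1/3.91 + 1/4.94 + 1/41.1)⁻¹ = 2.072 MΩ.
V_A = 12.6 × 2.072/5.092 = 5.128 V.
I(R_F) = V_A / R_F = 5.128/3.91 = 1.311 µA.
(Equivalently: I_total = 2.474 µA, then current-divider fraction G_k/ΣG = 0.5300.)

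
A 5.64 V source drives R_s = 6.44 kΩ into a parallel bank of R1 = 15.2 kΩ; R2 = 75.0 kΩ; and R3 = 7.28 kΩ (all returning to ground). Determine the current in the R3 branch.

Parallel bank: R_p = 1/(1/15.2 + 1/75.0 + 1/7.28) = 4.619 kΩ.
Node voltage V_A = V_supply · R_p/(R_s + R_p) = 5.64 × 0.4177 = 2.356 V.
I(R3) = V_A / R3 = 2.356/7.28 = 0.3236 mA.

I ≈ 0.324 mA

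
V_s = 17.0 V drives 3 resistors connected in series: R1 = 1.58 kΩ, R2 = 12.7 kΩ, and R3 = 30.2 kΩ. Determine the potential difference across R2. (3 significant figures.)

V ≈ 4.85 V

Total series resistance ΣR = 1.58 + 12.7 + 30.2 = 44.48 kΩ.
By the voltage-divider rule, V = 17.0 × 12.70/44.48 = 4.854 V.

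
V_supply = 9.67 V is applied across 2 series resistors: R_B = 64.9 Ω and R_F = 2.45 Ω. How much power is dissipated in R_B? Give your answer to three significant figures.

The common current is I = 9.67/67.35 = 0.1436 A.
P(R_B) = I²·R_B = (0.1436)² × 64.9 = 1.338 W.

P ≈ 1.34 W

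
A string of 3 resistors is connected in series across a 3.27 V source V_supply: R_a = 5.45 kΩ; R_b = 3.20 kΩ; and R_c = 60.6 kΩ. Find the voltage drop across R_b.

V ≈ 0.151 V

ΣR = 5.45 + 3.20 + 60.6 = 69.25 kΩ.
V = V_supply · R/ΣR = 3.27 × 0.04621 = 0.1511 V.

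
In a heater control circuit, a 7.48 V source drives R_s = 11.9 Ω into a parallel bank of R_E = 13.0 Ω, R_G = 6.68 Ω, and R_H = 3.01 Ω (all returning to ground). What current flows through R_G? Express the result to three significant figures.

Equivalent of the parallel group: R_p = 1.789 Ω.
Node voltage V_A = V_CC · R_p/(R_s + R_p) = 7.48 × 0.1307 = 0.9777 V.
I(R_G) = V_A / R_G = 0.9777/6.68 = 0.1464 A.

I ≈ 0.146 A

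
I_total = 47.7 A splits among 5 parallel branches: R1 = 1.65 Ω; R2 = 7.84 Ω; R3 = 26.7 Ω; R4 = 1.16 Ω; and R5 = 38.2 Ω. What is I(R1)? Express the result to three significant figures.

I ≈ 17.4 A

ΣG = 1/1.65 + 1/7.84 + 1/26.7 + 1/1.16 + 1/38.2 = 1.659.
By the current-divider rule, I = I_total · G_k/ΣG = 47.7 × 0.3652 = 17.42 A.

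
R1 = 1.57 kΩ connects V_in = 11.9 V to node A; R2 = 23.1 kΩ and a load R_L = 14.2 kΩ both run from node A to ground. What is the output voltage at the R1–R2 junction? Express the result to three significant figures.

The load sits in parallel with R2, giving an effective lower resistance R2' = R2·R_L/(R2+R_L) = 8.794 kΩ.
Now apply the divider: V_out = 11.9 × 0.8485 = 10.10 V.

V_out ≈ 10.1 V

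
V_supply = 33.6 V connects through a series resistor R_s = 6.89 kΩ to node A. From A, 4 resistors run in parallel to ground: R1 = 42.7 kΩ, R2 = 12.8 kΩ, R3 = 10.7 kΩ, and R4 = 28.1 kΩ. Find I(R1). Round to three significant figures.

Equivalent of the parallel group: R_p = 4.337 kΩ.
V_A by voltage divider: V_A = 33.6 × 4.337/(6.89 + 4.337) = 12.98 V.
Branch current I = V_A/R1 = 12.98/42.7 = 0.3040 mA.
(Check via current divider: I_total = 2.993 mA; share G_k/ΣG = 0.1016 → same result.)

I ≈ 0.304 mA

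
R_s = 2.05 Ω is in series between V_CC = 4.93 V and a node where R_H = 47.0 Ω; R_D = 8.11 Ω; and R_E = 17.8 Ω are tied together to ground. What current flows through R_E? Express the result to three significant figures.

Combine the parallel branches: R_p = (1/47.0 + 1/8.11 + 1/17.8)⁻¹ = 4.981 Ω.
Node voltage V_A = V_CC · R_p/(R_s + R_p) = 4.93 × 0.7084 = 3.493 V.
I(R_E) = V_A / R_E = 3.493/17.8 = 0.1962 A.

I ≈ 0.196 A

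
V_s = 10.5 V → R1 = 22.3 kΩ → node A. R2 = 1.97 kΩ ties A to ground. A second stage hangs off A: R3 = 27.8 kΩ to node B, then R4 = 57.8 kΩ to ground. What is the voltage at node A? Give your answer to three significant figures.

V_A ≈ 0.835 V

Looking into the second stage from A: R3 + R4 = 85.60 kΩ appears in parallel with R2.
Effective lower resistance at A: R2 ‖ 85.60 = 1.926 kΩ.
So V_A = 10.5 × 0.07949 = 0.8346 V.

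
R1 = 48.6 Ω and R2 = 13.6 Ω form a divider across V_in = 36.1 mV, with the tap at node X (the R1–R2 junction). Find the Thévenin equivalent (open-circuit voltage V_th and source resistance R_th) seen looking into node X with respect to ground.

Open-circuit (no load on X): V_th = V_in · R2/(R1 + R2) = 36.1 × 13.6/(48.60 + 13.6) = 7.893 mV.
Zeroing V_in shorts the top of R1 to ground, so R_th = R1 ‖ R2 = 10.63 Ω.

V_th ≈ 7.89 mV, R_th ≈ 10.6 Ω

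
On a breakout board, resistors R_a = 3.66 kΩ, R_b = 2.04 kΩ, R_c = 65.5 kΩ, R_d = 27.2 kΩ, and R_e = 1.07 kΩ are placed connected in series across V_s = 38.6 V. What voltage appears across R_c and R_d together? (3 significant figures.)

V ≈ 36.0 V

Total series resistance ΣR = 3.66 + 2.04 + 65.5 + 27.2 + 1.07 = 99.47 kΩ.
R_{R_c..R_d} = 65.5 + 27.2 = 92.70 kΩ.
V = V_s · R/ΣR = 38.6 × 0.9319 = 35.97 V.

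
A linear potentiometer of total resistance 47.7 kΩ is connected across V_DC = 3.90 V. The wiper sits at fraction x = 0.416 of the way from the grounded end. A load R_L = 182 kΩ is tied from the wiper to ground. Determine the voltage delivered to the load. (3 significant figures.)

V_out ≈ 1.53 V

Lower segment x·R_p = 19.84 kΩ; upper segment (1−x)·R_p = 27.86 kΩ.
Lower segment in parallel with the load: 19.84 ‖ 182 = 17.89 kΩ.
Then V_out = V_DC · 17.89/(27.86 + 17.89) = 1.525 V.
(Unloaded: V_out = x·V_DC = 1.62 V.)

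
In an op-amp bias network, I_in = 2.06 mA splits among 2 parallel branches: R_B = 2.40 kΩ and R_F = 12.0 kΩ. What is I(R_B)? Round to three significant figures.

I ≈ 1.72 mA

With just two branches, the current splits inversely with resistance.
I(R_B) = 2.06 × 12.0/(2.40 + 12.0) = 2.06 × 0.8333 = 1.717 mA.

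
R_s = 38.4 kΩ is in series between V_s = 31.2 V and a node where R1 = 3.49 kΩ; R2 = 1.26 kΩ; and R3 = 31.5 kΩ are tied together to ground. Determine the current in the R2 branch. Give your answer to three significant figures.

Equivalent of the parallel group: R_p = 0.8993 kΩ.
V_A by voltage divider: V_A = 31.2 × 0.8993/(38.4 + 0.8993) = 0.7140 V.
I(R2) = V_A / R2 = 0.7140/1.26 = 0.5667 mA.
(Check via current divider: I_total = 0.7939 mA; share G_k/ΣG = 0.7138 → same result.)

I ≈ 0.567 mA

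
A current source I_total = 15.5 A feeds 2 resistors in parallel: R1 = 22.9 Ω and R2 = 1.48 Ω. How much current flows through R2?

Two-branch current divider: I_k = I_total · R_other/(R_1 + R_2).
So I = 15.5 × 22.9/24.38 = 14.56 A.

I ≈ 14.6 A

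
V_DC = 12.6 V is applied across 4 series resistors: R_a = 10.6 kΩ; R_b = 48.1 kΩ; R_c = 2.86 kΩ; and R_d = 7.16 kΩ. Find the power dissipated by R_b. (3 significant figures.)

P ≈ 1.62 mW

The common current is I = 12.6/68.72 = 0.1834 mA.
V(R_b) = I·R = 8.819 V; P = V·I = 8.819 × 0.1834 = 1.617 mW.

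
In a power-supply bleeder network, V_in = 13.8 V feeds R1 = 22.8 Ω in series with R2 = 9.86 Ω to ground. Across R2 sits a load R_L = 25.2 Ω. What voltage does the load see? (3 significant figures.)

R2 ‖ R_L = (9.86 × 25.2)/(9.86 + 25.2) = 7.087 Ω.
Voltage divider with the loaded lower leg: V_out = 13.8 × 7.087/(22.8 + 7.087) = 13.8 × 0.2371 = 3.272 V.

V_out ≈ 3.27 V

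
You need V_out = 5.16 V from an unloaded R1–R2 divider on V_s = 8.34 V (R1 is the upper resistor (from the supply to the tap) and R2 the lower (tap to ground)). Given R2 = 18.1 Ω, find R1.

R1 ≈ 11.2 Ω

The divider ratio is R2/(R1+R2) = 5.16/8.34 = 0.6187.
Rearranging, R1 = R2·(1−k)/k = 18.1 × 0.6163 = 11.15 Ω.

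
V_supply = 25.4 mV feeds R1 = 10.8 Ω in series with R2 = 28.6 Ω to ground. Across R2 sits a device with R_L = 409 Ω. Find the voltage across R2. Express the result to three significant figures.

R2 ‖ R_L = (28.6 × 409)/(28.6 + 409) = 26.73 Ω.
Then V_out = V_supply · R2'/(R1 + R2') = 25.4 × 26.73/37.53 = 18.09 mV.
(Unloaded it would be 18.4 mV; the load pulls it down.)

V_out ≈ 18.1 mV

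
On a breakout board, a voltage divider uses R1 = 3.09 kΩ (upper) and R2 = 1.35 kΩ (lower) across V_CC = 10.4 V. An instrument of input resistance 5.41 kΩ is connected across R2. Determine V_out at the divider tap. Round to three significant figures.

V_out ≈ 2.69 V

R2 ‖ R_L = (1.35 × 5.41)/(1.35 + 5.41) = 1.080 kΩ.
Then V_out = V_CC · R2'/(R1 + R2') = 10.4 × 1.080/4.170 = 2.694 V.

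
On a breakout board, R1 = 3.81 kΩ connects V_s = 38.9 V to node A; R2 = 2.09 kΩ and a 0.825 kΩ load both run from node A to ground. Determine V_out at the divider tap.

V_out ≈ 5.23 V

The load sits in parallel with R2, giving an effective lower resistance R2' = R2·R_L/(R2+R_L) = 0.5915 kΩ.
Now apply the divider: V_out = 38.9 × 0.1344 = 5.228 V.
(Unloaded it would be 13.8 V; the load pulls it down.)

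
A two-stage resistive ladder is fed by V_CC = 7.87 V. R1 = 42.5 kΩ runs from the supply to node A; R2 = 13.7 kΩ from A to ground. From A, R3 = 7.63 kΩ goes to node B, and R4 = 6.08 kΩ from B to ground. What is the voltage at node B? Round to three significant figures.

V_B ≈ 0.485 V

The second stage (R3 + R4 = 13.71 kΩ) loads node A in parallel with R2.
R2 ‖ (R3+R4) = 6.852 kΩ.
V_A = 7.87 × 6.852/(42.5 + 6.852) = 1.093 V.
Stage 2 is unloaded, so V_B = V_A · R4/(R3+R4) = 1.093 × 6.08/13.71 = 0.4846 V.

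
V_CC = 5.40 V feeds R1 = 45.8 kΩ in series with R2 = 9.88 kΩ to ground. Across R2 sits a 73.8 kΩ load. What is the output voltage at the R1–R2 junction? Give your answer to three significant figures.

V_out ≈ 0.863 V

First combine the lower leg with the load: R2 ‖ R_L = 8.713 kΩ.
Then V_out = V_CC · R2'/(R1 + R2') = 5.40 × 8.713/54.51 = 0.8631 V.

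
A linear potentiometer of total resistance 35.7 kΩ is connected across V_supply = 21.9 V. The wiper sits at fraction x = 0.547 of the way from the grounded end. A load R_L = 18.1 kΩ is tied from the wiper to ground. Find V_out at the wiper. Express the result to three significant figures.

V_out ≈ 8.05 V

Lower segment x·R_p = 19.53 kΩ; upper segment (1−x)·R_p = 16.17 kΩ.
R_L loads the lower segment: effective lower R = 9.393 kΩ.
Loaded-divider output: V_out = 21.9 × 0.3674 = 8.047 V.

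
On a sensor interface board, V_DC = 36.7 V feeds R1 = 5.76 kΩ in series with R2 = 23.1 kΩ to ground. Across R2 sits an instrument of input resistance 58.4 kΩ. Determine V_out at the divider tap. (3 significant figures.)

The load sits in parallel with R2, giving an effective lower resistance R2' = R2·R_L/(R2+R_L) = 16.55 kΩ.
Voltage divider with the loaded lower leg: V_out = 36.7 × 16.55/(5.76 + 16.55) = 36.7 × 0.7419 = 27.23 V.

V_out ≈ 27.2 V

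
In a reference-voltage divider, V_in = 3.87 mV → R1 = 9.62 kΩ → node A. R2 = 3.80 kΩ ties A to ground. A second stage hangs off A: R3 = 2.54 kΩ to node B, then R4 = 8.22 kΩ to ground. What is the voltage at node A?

Looking into the second stage from A: R3 + R4 = 10.76 kΩ appears in parallel with R2.
Effective lower resistance at A: R2 ‖ 10.76 = 2.808 kΩ.
V_A = 3.87 × 2.808/(9.62 + 2.808) = 0.8745 mV.

V_A ≈ 0.874 mV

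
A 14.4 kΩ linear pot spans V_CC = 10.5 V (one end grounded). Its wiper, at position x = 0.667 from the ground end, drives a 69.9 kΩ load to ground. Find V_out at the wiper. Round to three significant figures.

Split the track: R_lower = x·R_p = 9.605 kΩ, R_upper = (1−x)·R_p = 4.795 kΩ.
Lower segment in parallel with the load: 9.605 ‖ 69.9 = 8.444 kΩ.
Loaded-divider output: V_out = 10.5 × 0.6378 = 6.697 V.

V_out ≈ 6.70 V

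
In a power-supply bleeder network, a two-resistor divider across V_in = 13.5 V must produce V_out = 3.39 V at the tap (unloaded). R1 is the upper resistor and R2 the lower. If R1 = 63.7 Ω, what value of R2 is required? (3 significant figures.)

V_out/V_in = R2/(R1+R2) = 0.2511.
R2 = R1 · 0.2511/(1 − 0.2511) = 21.36 Ω.

R2 ≈ 21.4 Ω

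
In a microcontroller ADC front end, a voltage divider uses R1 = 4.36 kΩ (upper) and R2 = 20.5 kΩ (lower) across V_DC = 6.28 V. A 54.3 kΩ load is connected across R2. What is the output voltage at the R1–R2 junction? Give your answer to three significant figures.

R2 ‖ R_L = (20.5 × 54.3)/(20.5 + 54.3) = 14.88 kΩ.
Now apply the divider: V_out = 6.28 × 0.7734 = 4.857 V.
(Unloaded it would be 5.18 V; the load pulls it down.)

V_out ≈ 4.86 V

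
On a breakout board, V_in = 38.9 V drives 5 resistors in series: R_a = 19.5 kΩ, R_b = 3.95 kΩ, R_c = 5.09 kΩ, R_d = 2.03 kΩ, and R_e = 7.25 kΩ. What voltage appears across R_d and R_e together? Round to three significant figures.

Total series resistance ΣR = 19.5 + 3.95 + 5.09 + 2.03 + 7.25 = 37.82 kΩ.
R_{R_d..R_e} = 2.03 + 7.25 = 9.280 kΩ.
Voltage divider: V = V_in · (9.280 / 37.82) = 38.9 × 0.2454 = 9.545 V.

V ≈ 9.55 V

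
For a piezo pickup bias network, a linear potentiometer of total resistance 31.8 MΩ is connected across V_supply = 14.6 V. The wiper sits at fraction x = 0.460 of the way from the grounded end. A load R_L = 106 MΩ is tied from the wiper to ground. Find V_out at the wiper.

The pot divides into 17.17 MΩ above the wiper and 14.63 MΩ below.
(x·R_p) ‖ R_L = 12.85 MΩ.
Then V_out = V_supply · 12.85/(17.17 + 12.85) = 6.250 V.

V_out ≈ 6.25 V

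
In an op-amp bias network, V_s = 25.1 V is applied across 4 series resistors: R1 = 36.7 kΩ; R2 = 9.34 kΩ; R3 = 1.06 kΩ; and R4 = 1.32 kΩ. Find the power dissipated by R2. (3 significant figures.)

P ≈ 2.51 mW

ΣR = 48.42 kΩ → I = 25.1/48.42 = 0.5184 mA.
P(R2) = I²·R2 = (0.5184)² × 9.34 = 2.510 mW.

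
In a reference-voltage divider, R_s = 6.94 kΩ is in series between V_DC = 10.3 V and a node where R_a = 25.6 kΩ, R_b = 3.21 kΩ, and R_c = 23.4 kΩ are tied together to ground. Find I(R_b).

Combine the parallel branches: R_p = (1/25.6 + 1/3.21 + 1/23.4)⁻¹ = 2.542 kΩ.
Node voltage V_A = V_DC · R_p/(R_s + R_p) = 10.3 × 0.2681 = 2.762 V.
Branch current I = V_A/R_b = 2.762/3.21 = 0.8603 mA.

I ≈ 0.860 mA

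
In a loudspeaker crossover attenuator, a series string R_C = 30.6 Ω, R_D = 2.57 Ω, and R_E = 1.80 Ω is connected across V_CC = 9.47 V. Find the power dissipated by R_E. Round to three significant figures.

Series current I = V_CC/ΣR = 9.47/34.97 = 0.2708 A.
P(R_E) = I²·R_E = (0.2708)² × 1.80 = 0.1320 W.

P ≈ 0.132 W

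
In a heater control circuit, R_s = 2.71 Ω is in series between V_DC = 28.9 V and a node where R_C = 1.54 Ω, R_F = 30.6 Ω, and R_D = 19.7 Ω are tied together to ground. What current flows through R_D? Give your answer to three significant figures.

I ≈ 0.491 A

Combine the parallel branches: R_p = (1/1.54 + 1/30.6 + 1/19.7)⁻¹ = 1.365 Ω.
Node voltage V_A = V_DC · R_p/(R_s + R_p) = 28.9 × 0.3349 = 9.679 V.
Branch current I = V_A/R_D = 9.679/19.7 = 0.4913 A.
(Check via current divider: I_total = 7.093 A; share G_k/ΣG = 0.06927 → same result.)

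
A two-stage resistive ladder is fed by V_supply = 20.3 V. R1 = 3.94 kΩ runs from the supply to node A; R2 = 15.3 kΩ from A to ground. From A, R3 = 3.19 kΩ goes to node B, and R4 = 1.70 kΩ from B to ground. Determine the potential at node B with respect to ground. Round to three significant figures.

V_B ≈ 3.42 V

Looking into the second stage from A: R3 + R4 = 4.890 kΩ appears in parallel with R2.
Effective lower resistance at A: R2 ‖ 4.890 = 3.706 kΩ.
V_A = 20.3 × 3.706/(3.94 + 3.706) = 9.839 V.
V_B = V_A × 0.3476 = 3.420 V.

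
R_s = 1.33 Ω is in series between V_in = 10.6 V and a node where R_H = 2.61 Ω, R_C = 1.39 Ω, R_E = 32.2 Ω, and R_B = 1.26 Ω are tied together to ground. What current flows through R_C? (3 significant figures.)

Parallel bank: R_p = 1/(1/2.61 + 1/1.39 + 1/32.2 + 1/1.26) = 0.5189 Ω.
Node voltage V_A = V_in · R_p/(R_s + R_p) = 10.6 × 0.2806 = 2.975 V.
I(R_C) = V_A / R_C = 2.975/1.39 = 2.140 A.

I ≈ 2.14 A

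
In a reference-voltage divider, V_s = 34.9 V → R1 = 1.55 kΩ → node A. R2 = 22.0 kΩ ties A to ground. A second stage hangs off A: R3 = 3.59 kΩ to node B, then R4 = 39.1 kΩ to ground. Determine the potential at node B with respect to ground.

V_B ≈ 28.9 V

Looking into the second stage from A: R3 + R4 = 42.69 kΩ appears in parallel with R2.
Effective lower resistance at A: R2 ‖ 42.69 = 14.52 kΩ.
V_A = 34.9 × 14.52/(1.55 + 14.52) = 31.53 V.
V_B = V_A × 0.9159 = 28.88 V.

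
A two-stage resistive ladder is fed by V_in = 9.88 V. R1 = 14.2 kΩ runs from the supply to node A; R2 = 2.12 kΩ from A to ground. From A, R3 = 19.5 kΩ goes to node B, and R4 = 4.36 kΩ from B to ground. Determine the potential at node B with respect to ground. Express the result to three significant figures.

V_B ≈ 0.218 V

Node A sees R2 in parallel with the series input of stage 2, R3 + R4 = 23.86 kΩ.
Effective lower resistance at A: R2 ‖ 23.86 = 1.947 kΩ.
So V_A = 9.88 × 0.1206 = 1.191 V.
Then the unloaded second divider: V_B = V_A × R4/(R3+R4) = 1.191 × 0.1827 = 0.2177 V.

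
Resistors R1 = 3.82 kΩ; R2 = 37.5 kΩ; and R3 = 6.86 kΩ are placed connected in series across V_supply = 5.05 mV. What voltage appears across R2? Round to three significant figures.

V ≈ 3.93 mV

Total series resistance ΣR = 3.82 + 37.5 + 6.86 = 48.18 kΩ.
V = V_supply · R/ΣR = 5.05 × 0.7783 = 3.931 mV.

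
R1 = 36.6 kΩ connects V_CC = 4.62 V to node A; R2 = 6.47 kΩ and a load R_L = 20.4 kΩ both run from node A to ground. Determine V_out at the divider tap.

First combine the lower leg with the load: R2 ‖ R_L = 4.912 kΩ.
Then V_out = V_CC · R2'/(R1 + R2') = 4.62 × 4.912/41.51 = 0.5467 V.

V_out ≈ 0.547 V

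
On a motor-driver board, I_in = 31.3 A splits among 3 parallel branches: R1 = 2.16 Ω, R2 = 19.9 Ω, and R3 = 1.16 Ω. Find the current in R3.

I ≈ 19.6 A

Total conductance ΣG = 1/2.16 + 1/19.9 + 1/1.16 = 1.375 (units of 1/Ω).
By the current-divider rule, I = I_in · G_k/ΣG = 31.3 × 0.6268 = 19.62 A.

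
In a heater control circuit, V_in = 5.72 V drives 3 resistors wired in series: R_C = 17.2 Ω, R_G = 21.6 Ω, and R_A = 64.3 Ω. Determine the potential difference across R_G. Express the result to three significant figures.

Total series resistance ΣR = 17.2 + 21.6 + 64.3 = 103.1 Ω.
V = V_in · R/ΣR = 5.72 × 0.2095 = 1.198 V.

V ≈ 1.20 V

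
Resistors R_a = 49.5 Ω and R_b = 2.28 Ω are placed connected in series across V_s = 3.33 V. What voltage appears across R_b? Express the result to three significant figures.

V ≈ 0.147 V

ΣR = 49.5 + 2.28 = 51.78 Ω.
V = V_s · R/ΣR = 3.33 × 0.04403 = 0.1466 V.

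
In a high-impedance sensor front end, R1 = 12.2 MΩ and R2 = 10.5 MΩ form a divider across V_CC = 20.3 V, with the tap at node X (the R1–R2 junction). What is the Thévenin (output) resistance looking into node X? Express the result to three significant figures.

R_th ≈ 5.64 MΩ

Zeroing V_CC shorts the top of R1 to ground, so R_th = R1 ‖ R2 = 5.643 MΩ.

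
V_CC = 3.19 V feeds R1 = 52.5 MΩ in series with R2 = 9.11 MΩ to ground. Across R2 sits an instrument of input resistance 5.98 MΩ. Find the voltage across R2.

V_out ≈ 0.205 V

R2 ‖ R_L = (9.11 × 5.98)/(9.11 + 5.98) = 3.610 MΩ.
Voltage divider with the loaded lower leg: V_out = 3.19 × 3.610/(52.5 + 3.610) = 3.19 × 0.06434 = 0.2052 V.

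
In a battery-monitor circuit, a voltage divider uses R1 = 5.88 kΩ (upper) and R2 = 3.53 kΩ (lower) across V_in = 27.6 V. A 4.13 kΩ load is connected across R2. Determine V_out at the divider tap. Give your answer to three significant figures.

The load sits in parallel with R2, giving an effective lower resistance R2' = R2·R_L/(R2+R_L) = 1.903 kΩ.
Then V_out = V_in · R2'/(R1 + R2') = 27.6 × 1.903/7.783 = 6.749 V.

V_out ≈ 6.75 V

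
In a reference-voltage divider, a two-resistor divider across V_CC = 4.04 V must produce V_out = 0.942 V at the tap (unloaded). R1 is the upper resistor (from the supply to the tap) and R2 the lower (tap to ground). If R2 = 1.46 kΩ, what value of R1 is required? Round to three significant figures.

R1 ≈ 4.80 kΩ

Required fraction k = V_out/V_CC = 0.2332.
Rearranging, R1 = R2·(1−k)/k = 1.46 × 3.289 = 4.802 kΩ.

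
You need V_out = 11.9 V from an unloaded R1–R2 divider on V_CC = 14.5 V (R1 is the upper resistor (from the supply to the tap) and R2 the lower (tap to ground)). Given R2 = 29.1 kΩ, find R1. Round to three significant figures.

Required fraction k = V_out/V_CC = 0.8207.
Rearranging, R1 = R2·(1−k)/k = 29.1 × 0.2185 = 6.358 kΩ.

R1 ≈ 6.36 kΩ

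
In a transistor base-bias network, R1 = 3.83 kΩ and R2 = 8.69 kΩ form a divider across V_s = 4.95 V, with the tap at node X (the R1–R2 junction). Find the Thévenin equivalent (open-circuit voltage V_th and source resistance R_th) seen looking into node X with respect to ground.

V_th ≈ 3.44 V, R_th ≈ 2.66 kΩ

Open-circuit (no load on X): V_th = V_s · R2/(R1 + R2) = 4.95 × 8.69/(3.830 + 8.69) = 3.436 V.
Looking into X with the source shorted: R_th = R1·R2/(R1+R2) = 3.830 × 8.69/12.52 = 2.658 kΩ.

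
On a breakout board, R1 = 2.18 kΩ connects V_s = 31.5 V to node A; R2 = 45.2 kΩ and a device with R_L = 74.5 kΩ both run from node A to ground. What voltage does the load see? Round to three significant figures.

V_out ≈ 29.2 V

The load sits in parallel with R2, giving an effective lower resistance R2' = R2·R_L/(R2+R_L) = 28.13 kΩ.
Voltage divider with the loaded lower leg: V_out = 31.5 × 28.13/(2.18 + 28.13) = 31.5 × 0.9281 = 29.23 V.
(Unloaded it would be 30.1 V; the load pulls it down.)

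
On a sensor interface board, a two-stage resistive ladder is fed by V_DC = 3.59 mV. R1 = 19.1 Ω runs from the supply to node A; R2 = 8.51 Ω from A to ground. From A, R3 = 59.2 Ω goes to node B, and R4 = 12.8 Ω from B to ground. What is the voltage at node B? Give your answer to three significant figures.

The second stage (R3 + R4 = 72.00 Ω) loads node A in parallel with R2.
R2 ‖ (R3+R4) = 7.610 Ω.
V_A = 3.59 × 7.610/(19.1 + 7.610) = 1.023 mV.
Then the unloaded second divider: V_B = V_A × R4/(R3+R4) = 1.023 × 0.1778 = 0.1818 mV.

V_B ≈ 0.182 mV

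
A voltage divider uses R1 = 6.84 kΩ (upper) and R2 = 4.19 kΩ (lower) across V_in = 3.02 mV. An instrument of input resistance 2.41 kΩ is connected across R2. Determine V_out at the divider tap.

R2 ‖ R_L = (4.19 × 2.41)/(4.19 + 2.41) = 1.530 kΩ.
Now apply the divider: V_out = 3.02 × 0.1828 = 0.5520 mV.
(Unloaded it would be 1.15 mV; the load pulls it down.)

V_out ≈ 0.552 mV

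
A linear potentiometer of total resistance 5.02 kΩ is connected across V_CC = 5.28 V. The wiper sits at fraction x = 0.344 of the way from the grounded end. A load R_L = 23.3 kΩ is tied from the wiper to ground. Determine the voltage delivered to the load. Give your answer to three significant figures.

V_out ≈ 1.73 V

Split the track: R_lower = x·R_p = 1.727 kΩ, R_upper = (1−x)·R_p = 3.293 kΩ.
(x·R_p) ‖ R_L = 1.608 kΩ.
Then V_out = V_CC · 1.608/(3.293 + 1.608) = 1.732 V.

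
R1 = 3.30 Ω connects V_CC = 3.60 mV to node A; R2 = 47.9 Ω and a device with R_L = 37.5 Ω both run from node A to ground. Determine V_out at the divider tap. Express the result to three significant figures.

V_out ≈ 3.11 mV

R2 ‖ R_L = (47.9 × 37.5)/(47.9 + 37.5) = 21.03 Ω.
Voltage divider with the loaded lower leg: V_out = 3.60 × 21.03/(3.30 + 21.03) = 3.60 × 0.8644 = 3.112 mV.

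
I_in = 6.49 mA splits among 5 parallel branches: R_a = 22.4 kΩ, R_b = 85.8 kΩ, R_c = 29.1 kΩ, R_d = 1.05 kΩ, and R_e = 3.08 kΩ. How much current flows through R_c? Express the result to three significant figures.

Conductances: ΣG = 1/22.4 + 1/85.8 + 1/29.1 + 1/1.05 + 1/3.08 = 1.368 (1/kΩ).
R_c takes the fraction G_k/ΣG = 0.03436/1.368 = 0.02513, so I = 6.49 × 0.02513 = 0.1631 mA.

I ≈ 0.163 mA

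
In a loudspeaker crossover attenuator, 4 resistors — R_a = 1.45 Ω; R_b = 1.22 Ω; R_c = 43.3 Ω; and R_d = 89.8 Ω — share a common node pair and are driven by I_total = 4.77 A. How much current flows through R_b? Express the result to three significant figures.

I ≈ 2.53 A

Total conductance ΣG = 1/1.45 + 1/1.22 + 1/43.3 + 1/89.8 = 1.544 (units of 1/Ω).
Current divider: I(R_b) = I_total · G_k/ΣG = 4.77 × (0.8197/1.544) = 4.77 × 0.5310 = 2.533 A.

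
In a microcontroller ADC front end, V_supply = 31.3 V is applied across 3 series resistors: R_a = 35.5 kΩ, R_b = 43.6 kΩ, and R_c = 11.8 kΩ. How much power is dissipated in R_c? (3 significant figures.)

P ≈ 1.40 mW

Series current I = V_supply/ΣR = 31.3/90.90 = 0.3443 mA.
P = I²R = 0.1186 × 11.8 = 1.399 mW.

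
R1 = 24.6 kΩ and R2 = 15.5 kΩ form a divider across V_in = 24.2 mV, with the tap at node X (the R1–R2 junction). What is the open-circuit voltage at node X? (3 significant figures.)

V_th ≈ 9.35 mV

V_th is the unloaded tap voltage: V_in · R2/(R1+R2) = 24.2 × 0.3865 = 9.354 mV.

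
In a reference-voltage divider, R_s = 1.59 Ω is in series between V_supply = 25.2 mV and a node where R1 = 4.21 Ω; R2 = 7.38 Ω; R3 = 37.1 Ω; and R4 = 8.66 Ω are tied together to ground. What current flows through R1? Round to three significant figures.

Combine the parallel branches: R_p = (1/4.21 + 1/7.38 + 1/37.1 + 1/8.66)⁻¹ = 1.940 Ω.
V_A by voltage divider: V_A = 25.2 × 1.940/(1.59 + 1.940) = 13.85 mV.
I(R1) = V_A / R1 = 13.85/4.21 = 3.290 mA.
(Equivalently: I_total = 7.139 mA, then current-divider fraction G_k/ΣG = 0.4608.)

I ≈ 3.29 mA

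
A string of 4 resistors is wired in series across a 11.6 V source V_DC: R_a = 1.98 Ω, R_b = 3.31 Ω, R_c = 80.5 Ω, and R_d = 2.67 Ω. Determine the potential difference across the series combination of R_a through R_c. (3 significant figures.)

V ≈ 11.2 V

Series total: ΣR = 1.98 + 3.31 + 80.5 + 2.67 = 88.46 Ω.
R_{R_a..R_c} = 1.98 + 3.31 + 80.5 = 85.79 Ω.
Voltage divider: V = V_DC · (85.79 / 88.46) = 11.6 × 0.9698 = 11.25 V.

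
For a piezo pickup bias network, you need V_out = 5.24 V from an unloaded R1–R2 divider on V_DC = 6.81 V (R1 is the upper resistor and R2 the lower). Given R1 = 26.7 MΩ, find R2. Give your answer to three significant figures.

V_out/V_DC = R2/(R1+R2) = 0.7695.
Rearranging, R2 = R1·k/(1−k) = 26.7 × 3.338 = 89.11 MΩ.

R2 ≈ 89.1 MΩ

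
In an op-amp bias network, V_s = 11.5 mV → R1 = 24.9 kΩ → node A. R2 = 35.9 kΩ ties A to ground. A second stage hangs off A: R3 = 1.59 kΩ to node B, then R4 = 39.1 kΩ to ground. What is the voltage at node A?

V_A ≈ 4.99 mV

The second stage (R3 + R4 = 40.69 kΩ) loads node A in parallel with R2.
Effective lower resistance at A: R2 ‖ 40.69 = 19.07 kΩ.
V_A = 11.5 × 19.07/(24.9 + 19.07) = 4.988 mV.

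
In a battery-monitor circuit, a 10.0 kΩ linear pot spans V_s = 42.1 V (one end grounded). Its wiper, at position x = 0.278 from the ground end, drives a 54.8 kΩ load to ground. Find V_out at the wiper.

V_out ≈ 11.3 V

The pot divides into 7.220 kΩ above the wiper and 2.780 kΩ below.
R_L loads the lower segment: effective lower R = 2.646 kΩ.
V_out = 42.1 × 2.646/(7.220 + 2.646) = 11.29 V.
(Unloaded: V_out = x·V_s = 11.7 V.)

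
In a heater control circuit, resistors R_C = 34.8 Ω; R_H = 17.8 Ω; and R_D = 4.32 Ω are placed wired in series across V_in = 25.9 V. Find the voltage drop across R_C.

V ≈ 15.8 V

Total series resistance ΣR = 34.8 + 17.8 + 4.32 = 56.92 Ω.
Voltage divider: V = V_in · (34.80 / 56.92) = 25.9 × 0.6114 = 15.83 V.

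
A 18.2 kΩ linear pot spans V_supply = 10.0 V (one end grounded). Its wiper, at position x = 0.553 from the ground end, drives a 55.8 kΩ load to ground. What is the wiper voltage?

Lower segment x·R_p = 10.06 kΩ; upper segment (1−x)·R_p = 8.135 kΩ.
Lower segment in parallel with the load: 10.06 ‖ 55.8 = 8.527 kΩ.
V_out = 10.0 × 8.527/(8.135 + 8.527) = 5.117 V.

V_out ≈ 5.12 V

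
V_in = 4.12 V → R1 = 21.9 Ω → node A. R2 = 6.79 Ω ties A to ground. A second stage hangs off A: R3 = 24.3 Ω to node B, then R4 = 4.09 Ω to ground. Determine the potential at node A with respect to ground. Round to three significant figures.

V_A ≈ 0.825 V

Node A sees R2 in parallel with the series input of stage 2, R3 + R4 = 28.39 Ω.
R2 ‖ (R3+R4) = 5.479 Ω.
V_A = 4.12 × 5.479/(21.9 + 5.479) = 0.8245 V.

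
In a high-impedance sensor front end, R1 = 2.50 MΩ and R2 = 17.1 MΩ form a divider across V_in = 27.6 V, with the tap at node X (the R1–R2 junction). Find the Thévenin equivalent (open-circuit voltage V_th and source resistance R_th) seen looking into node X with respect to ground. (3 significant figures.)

With X open, the divider is unloaded: V_th = 27.6 × 17.1/19.60 = 24.08 V.
Looking into X with the source shorted: R_th = R1·R2/(R1+R2) = 2.500 × 17.1/19.60 = 2.181 MΩ.

V_th ≈ 24.1 V, R_th ≈ 2.18 MΩ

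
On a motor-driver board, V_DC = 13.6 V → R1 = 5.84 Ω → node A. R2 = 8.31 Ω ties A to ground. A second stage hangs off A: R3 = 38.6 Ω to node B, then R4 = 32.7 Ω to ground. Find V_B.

Node A sees R2 in parallel with the series input of stage 2, R3 + R4 = 71.30 Ω.
R2 ‖ (R3+R4) = 7.443 Ω.
So V_A = 13.6 × 0.5603 = 7.620 V.
Then the unloaded second divider: V_B = V_A × R4/(R3+R4) = 7.620 × 0.4586 = 3.495 V.

V_B ≈ 3.49 V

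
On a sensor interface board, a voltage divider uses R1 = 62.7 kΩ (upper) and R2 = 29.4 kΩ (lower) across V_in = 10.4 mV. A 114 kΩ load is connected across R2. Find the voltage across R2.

R2 ‖ R_L = (29.4 × 114)/(29.4 + 114) = 23.37 kΩ.
Then V_out = V_in · R2'/(R1 + R2') = 10.4 × 23.37/86.07 = 2.824 mV.
(Unloaded it would be 3.32 mV; the load pulls it down.)

V_out ≈ 2.82 mV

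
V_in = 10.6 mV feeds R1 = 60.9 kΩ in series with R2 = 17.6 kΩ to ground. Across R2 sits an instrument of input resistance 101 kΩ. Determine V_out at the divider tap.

V_out ≈ 2.09 mV

R2 ‖ R_L = (17.6 × 101)/(17.6 + 101) = 14.99 kΩ.
Then V_out = V_in · R2'/(R1 + R2') = 10.6 × 14.99/75.89 = 2.094 mV.
(Unloaded it would be 2.38 mV; the load pulls it down.)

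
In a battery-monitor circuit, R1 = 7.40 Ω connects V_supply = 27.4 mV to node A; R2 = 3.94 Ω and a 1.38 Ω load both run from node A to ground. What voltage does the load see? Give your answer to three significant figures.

V_out ≈ 3.33 mV

The load sits in parallel with R2, giving an effective lower resistance R2' = R2·R_L/(R2+R_L) = 1.022 Ω.
Then V_out = V_supply · R2'/(R1 + R2') = 27.4 × 1.022/8.422 = 3.325 mV.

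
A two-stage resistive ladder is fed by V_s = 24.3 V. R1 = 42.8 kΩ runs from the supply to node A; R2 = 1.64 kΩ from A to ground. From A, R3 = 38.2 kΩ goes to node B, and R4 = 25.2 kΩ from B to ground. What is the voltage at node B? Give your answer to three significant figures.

Node A sees R2 in parallel with the series input of stage 2, R3 + R4 = 63.40 kΩ.
Effective lower resistance at A: R2 ‖ 63.40 = 1.599 kΩ.
So V_A = 24.3 × 0.03601 = 0.8750 V.
Then the unloaded second divider: V_B = V_A × R4/(R3+R4) = 0.8750 × 0.3975 = 0.3478 V.

V_B ≈ 0.348 V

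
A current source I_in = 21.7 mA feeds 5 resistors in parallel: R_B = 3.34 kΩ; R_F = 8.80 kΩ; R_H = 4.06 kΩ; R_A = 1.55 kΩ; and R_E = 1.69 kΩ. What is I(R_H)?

I ≈ 2.82 mA

Total conductance ΣG = 1/3.34 + 1/8.80 + 1/4.06 + 1/1.55 + 1/1.69 = 1.896 (units of 1/kΩ).
R_H takes the fraction G_k/ΣG = 0.2463/1.896 = 0.1299, so I = 21.7 × 0.1299 = 2.819 mA.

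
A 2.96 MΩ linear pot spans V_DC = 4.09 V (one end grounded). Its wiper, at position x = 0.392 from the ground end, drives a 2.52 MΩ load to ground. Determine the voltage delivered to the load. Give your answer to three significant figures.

V_out ≈ 1.25 V

The pot divides into 1.800 MΩ above the wiper and 1.160 MΩ below.
R_L loads the lower segment: effective lower R = 0.7945 MΩ.
V_out = 4.09 × 0.7945/(1.800 + 0.7945) = 1.253 V.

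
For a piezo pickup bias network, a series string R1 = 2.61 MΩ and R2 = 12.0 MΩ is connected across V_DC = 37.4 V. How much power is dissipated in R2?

P ≈ 78.6 µW

The common current is I = 37.4/14.61 = 2.560 µA.
V(R2) = I·R = 30.72 V; P = V·I = 30.72 × 2.560 = 78.64 µW.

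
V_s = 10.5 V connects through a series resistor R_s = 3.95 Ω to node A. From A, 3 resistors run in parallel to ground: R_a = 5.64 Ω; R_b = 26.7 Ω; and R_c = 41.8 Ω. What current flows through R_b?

I ≈ 0.202 A

Combine the parallel branches: R_p = (1/5.64 + 1/26.7 + 1/41.8)⁻¹ = 4.190 Ω.
V_A = 10.5 × 4.190/8.140 = 5.405 V.
Branch current I = V_A/R_b = 5.405/26.7 = 0.2024 A.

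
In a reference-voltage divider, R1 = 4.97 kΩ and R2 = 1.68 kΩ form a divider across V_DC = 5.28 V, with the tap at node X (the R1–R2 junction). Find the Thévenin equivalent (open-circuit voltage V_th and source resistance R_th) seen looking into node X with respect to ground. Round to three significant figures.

V_th ≈ 1.33 V, R_th ≈ 1.26 kΩ

With X open, the divider is unloaded: V_th = 5.28 × 1.68/6.650 = 1.334 V.
Zeroing V_DC shorts the top of R1 to ground, so R_th = R1 ‖ R2 = 1.256 kΩ.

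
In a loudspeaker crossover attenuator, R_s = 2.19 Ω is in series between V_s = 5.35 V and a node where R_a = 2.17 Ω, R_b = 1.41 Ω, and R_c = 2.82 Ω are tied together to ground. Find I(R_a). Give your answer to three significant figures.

Equivalent of the parallel group: R_p = 0.6559 Ω.
V_A by voltage divider: V_A = 5.35 × 0.6559/(2.19 + 0.6559) = 1.233 V.
Branch current I = V_A/R_a = 1.233/2.17 = 0.5682 A.
(Check via current divider: I_total = 1.880 A; share G_k/ΣG = 0.3023 → same result.)

I ≈ 0.568 A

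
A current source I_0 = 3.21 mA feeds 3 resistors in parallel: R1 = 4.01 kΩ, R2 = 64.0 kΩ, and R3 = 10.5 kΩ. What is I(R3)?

ΣG = 1/4.01 + 1/64.0 + 1/10.5 = 0.3602.
By the current-divider rule, I = I_0 · G_k/ΣG = 3.21 × 0.2644 = 0.8486 mA.

I ≈ 0.849 mA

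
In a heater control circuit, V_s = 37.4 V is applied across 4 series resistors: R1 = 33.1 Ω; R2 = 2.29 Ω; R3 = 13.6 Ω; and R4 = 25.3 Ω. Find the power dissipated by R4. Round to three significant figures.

ΣR = 74.29 Ω → I = 37.4/74.29 = 0.5034 A.
P = I²R = 0.2534 × 25.3 = 6.412 W.

P ≈ 6.41 W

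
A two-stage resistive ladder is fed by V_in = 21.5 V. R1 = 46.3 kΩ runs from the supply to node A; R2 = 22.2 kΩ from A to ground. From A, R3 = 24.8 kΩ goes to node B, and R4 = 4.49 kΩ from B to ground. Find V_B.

V_B ≈ 0.706 V

Node A sees R2 in parallel with the series input of stage 2, R3 + R4 = 29.29 kΩ.
Effective lower resistance at A: R2 ‖ 29.29 = 12.63 kΩ.
So V_A = 21.5 × 0.2143 = 4.607 V.
V_B = V_A × 0.1533 = 0.7063 V.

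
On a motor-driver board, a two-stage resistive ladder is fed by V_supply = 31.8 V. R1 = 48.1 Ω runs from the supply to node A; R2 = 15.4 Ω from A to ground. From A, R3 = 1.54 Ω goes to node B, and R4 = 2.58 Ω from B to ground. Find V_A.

The second stage (R3 + R4 = 4.120 Ω) loads node A in parallel with R2.
R2 ‖ (R3+R4) = 3.250 Ω.
So V_A = 31.8 × 0.06330 = 2.013 V.

V_A ≈ 2.01 V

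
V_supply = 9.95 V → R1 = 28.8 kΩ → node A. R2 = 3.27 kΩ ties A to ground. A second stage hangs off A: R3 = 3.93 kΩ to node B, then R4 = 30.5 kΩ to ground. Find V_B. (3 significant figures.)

Node A sees R2 in parallel with the series input of stage 2, R3 + R4 = 34.43 kΩ.
Effective lower resistance at A: R2 ‖ 34.43 = 2.986 kΩ.
So V_A = 9.95 × 0.09395 = 0.9348 V.
Stage 2 is unloaded, so V_B = V_A · R4/(R3+R4) = 0.9348 × 30.5/34.43 = 0.8281 V.

V_B ≈ 0.828 V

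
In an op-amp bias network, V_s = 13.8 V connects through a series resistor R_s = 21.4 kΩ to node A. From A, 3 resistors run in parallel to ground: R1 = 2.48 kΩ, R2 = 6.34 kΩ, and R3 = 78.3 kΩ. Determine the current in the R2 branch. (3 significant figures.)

I ≈ 0.164 mA

Combine the parallel branches: R_p = (1/2.48 + 1/6.34 + 1/78.3)⁻¹ = 1.743 kΩ.
V_A = 13.8 × 1.743/23.14 = 1.039 V.
I(R2) = V_A / R2 = 1.039/6.34 = 0.1639 mA.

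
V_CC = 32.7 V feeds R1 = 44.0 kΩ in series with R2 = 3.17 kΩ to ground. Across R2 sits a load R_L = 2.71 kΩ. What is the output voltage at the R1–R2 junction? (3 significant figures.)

V_out ≈ 1.05 V

The load sits in parallel with R2, giving an effective lower resistance R2' = R2·R_L/(R2+R_L) = 1.461 kΩ.
Voltage divider with the loaded lower leg: V_out = 32.7 × 1.461/(44.0 + 1.461) = 32.7 × 0.03214 = 1.051 V.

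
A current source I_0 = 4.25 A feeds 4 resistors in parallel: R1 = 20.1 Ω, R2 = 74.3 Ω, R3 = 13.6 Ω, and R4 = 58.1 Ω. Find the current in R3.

I ≈ 2.03 A

Total conductance ΣG = 1/20.1 + 1/74.3 + 1/13.6 + 1/58.1 = 0.1540 (units of 1/Ω).
R3 takes the fraction G_k/ΣG = 0.07353/0.1540 = 0.4776, so I = 4.25 × 0.4776 = 2.030 A.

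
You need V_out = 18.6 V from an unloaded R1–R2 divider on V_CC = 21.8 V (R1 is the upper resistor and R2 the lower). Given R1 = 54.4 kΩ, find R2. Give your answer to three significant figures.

R2 ≈ 316 kΩ

Required fraction k = V_out/V_CC = 0.8532.
So R2 = R1 · V_out/(V_CC − V_out) = 54.4 × 18.6/(21.8 − 18.6) = 54.4 × 5.813 = 316.2 kΩ.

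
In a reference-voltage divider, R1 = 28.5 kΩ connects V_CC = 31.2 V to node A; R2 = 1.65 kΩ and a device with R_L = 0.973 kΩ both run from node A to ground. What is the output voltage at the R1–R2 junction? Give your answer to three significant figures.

R2 ‖ R_L = (1.65 × 0.973)/(1.65 + 0.973) = 0.6121 kΩ.
Voltage divider with the loaded lower leg: V_out = 31.2 × 0.6121/(28.5 + 0.6121) = 31.2 × 0.02102 = 0.6560 V.
(Unloaded it would be 1.71 V; the load pulls it down.)

V_out ≈ 0.656 V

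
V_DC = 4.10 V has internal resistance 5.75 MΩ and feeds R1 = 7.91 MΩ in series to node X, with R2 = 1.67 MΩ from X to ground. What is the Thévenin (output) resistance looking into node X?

R_th ≈ 1.49 MΩ

R1' = 5.75 + 7.91 = 13.66 MΩ (source resistance + R1).
With V_DC suppressed (replaced by a short), R_th = R1' ‖ R2 = (13.66 × 1.67)/(13.66 + 1.67) = 1.488 MΩ.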